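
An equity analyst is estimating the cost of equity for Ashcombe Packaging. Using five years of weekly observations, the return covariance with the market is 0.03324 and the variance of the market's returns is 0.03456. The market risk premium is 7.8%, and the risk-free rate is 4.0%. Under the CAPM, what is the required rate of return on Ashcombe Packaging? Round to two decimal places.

β = Cov(R_i, R_m) / Var(R_m) = 0.03324 / 0.03456 = 0.9618
E(R) = R_f + β × MRP = 4.0% + 0.9618 × 7.8% = 11.50%

11.50%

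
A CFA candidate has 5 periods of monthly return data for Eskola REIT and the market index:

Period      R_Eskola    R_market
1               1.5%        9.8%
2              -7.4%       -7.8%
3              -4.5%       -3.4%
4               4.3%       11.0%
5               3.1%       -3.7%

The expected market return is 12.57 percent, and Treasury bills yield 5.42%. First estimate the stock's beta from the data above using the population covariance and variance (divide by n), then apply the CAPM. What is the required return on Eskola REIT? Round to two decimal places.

Mean R_i = (1.5 − 7.4 − 4.5 + 4.3 + 3.1) / 5 = -0.6000%
Mean R_m = (9.8 − 7.8 − 3.4 + 11.0 − 3.7) / 5 = 1.1800%
Σ(R_i − R̄_i)(R_m − R̄_m) = 127.0900  ⇒  Cov = 127.0900 / 5 = 25.4180
Σ(R_m − R̄_m)² = 296.1680  ⇒  Var(R_m) = 296.1680 / 5 = 59.2336
β = Cov / Var(R_m) = 25.4180 / 59.2336 = 0.4291
MRP = 12.57% − 5.42% = 7.15%
E(R) = R_f + β × MRP = 5.42% + 0.4291 × 7.15% = 8.49%

8.49%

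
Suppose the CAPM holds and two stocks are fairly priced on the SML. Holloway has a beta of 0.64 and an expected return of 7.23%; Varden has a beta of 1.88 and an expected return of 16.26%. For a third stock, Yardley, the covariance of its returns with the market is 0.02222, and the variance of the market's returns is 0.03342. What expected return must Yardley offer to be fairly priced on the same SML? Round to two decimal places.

7.41%

MRP = (16.26% − 7.23%) / (1.88 − 0.64) = 7.2823%
R_f = 7.23% − 0.64 × 7.2823% = 2.5693%
β_Yardley = Cov / Var(R_m) = 0.02222 / 0.03342 = 0.6649
E(R_Yardley) = R_f + β × MRP = 2.5693% + 0.6649 × 7.2823% = 7.41%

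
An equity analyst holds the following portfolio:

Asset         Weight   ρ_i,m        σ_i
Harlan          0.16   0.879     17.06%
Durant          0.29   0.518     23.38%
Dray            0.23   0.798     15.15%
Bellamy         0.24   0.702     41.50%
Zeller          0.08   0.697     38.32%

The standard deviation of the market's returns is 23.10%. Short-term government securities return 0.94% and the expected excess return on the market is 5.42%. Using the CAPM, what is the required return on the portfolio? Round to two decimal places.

β_Harlan = 0.879 × 17.06% / 23.10% = 0.6492
β_Durant = 0.518 × 23.38% / 23.10% = 0.5243
β_Dray = 0.798 × 15.15% / 23.10% = 0.5234
β_Bellamy = 0.702 × 41.50% / 23.10% = 1.2612
β_Zeller = 0.697 × 38.32% / 23.10% = 1.1562
β_P = Σ w_i β_i = 0.16×0.6492 + 0.29×0.5243 + 0.23×0.5234 + 0.24×1.2612 + 0.08×1.1562 = 0.7715
E(R_P) = R_f + β_P × MRP = 0.94% + 0.7715 × 5.42% = 5.12%

5.12%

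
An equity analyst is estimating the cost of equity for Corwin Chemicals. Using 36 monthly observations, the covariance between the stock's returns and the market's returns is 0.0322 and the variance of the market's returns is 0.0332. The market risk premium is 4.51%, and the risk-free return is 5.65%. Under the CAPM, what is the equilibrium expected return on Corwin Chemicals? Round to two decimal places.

10.02%

β = Cov(R_i, R_m) / Var(R_m) = 0.0322 / 0.0332 = 0.9699
E(R) = R_f + β × MRP = 5.65% + 0.9699 × 4.51% = 10.02%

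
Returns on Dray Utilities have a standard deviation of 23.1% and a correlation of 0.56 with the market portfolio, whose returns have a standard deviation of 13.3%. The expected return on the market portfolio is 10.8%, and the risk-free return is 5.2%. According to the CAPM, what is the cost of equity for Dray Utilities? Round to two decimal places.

10.65%

β = ρ × σ_i / σ_m = 0.56 × 23.1% / 13.3% = 0.9726
MRP = 10.8% − 5.2% = 5.60%
E(R) = 5.2% + 0.9726 × 5.6% = 10.65%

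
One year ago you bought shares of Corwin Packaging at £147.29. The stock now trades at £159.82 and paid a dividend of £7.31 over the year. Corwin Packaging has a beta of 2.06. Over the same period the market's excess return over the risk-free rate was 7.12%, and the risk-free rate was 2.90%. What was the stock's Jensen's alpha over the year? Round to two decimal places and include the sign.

Realised HPR = (P1 + D1 − P0) / P0 = (159.82 + 7.31 − 147.29) / 147.29 = 19.84 / 147.29 = 13.4700%
CAPM required = R_f + β·MRP = 2.90% + 2.06 × 7.12% = 17.5672%
α = realised − required = 13.4700% − 17.5672% = -4.10%

-4.10%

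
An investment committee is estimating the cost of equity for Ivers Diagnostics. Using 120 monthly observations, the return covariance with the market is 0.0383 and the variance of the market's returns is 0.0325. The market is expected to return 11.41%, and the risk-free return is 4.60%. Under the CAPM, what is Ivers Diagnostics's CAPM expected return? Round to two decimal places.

β = Cov(R_i, R_m) / Var(R_m) = 0.0383 / 0.0325 = 1.1785
MRP = 11.41% − 4.60% = 6.81%
E(R) = R_f + β × MRP = 4.60% + 1.1785 × 6.81% = 12.63%

12.63%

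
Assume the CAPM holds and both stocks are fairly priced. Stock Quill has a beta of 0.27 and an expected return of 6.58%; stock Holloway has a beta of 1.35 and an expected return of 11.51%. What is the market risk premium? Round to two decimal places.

Both satisfy E(R) = R_f + β·MRP, so the slope of the SML is
MRP = (11.51% − 6.58%) / (1.35 − 0.27) = 4.93% / 1.08 = 4.5648%

4.56%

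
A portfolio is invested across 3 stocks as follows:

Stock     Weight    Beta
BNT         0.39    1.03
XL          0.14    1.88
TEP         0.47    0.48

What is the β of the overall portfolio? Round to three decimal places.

β_P = Σ w_i β_i = 0.39×1.03 + 0.14×1.88 + 0.47×0.48 = 0.8905

0.891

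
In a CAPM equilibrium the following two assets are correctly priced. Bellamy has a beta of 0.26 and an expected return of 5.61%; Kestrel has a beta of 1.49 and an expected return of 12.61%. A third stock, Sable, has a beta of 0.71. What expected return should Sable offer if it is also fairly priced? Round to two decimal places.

8.17%

MRP (SML slope) = (12.61% − 5.61%) / (1.49 − 0.26) = 7.00% / 1.23 = 5.6911%
R_f (intercept) = 5.61% − 0.26 × 5.6911% = 4.1303%
E(R_Sable) = R_f + β × MRP = 4.1303% + 0.71 × 5.6911% = 8.17%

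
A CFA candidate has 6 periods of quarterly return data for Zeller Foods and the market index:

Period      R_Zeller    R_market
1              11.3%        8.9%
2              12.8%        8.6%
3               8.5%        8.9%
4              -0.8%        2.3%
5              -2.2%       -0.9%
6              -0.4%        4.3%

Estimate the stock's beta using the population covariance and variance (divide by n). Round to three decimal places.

1.508

Mean R_i = (11.3 + 12.8 + 8.5 − 0.8 − 2.2 − 0.4) / 6 = 4.8667%
Mean R_m = (8.9 + 8.6 + 8.9 + 2.3 − 0.9 + 4.3) / 6 = 5.3500%
Σ(R_i − R̄_i)(R_m − R̄_m) = 128.5000  ⇒  Cov = 128.5000 / 6 = 21.4167
Σ(R_m − R̄_m)² = 85.2350  ⇒  Var(R_m) = 85.2350 / 6 = 14.2058
β = Cov / Var(R_m) = 21.4167 / 14.2058 = 1.5076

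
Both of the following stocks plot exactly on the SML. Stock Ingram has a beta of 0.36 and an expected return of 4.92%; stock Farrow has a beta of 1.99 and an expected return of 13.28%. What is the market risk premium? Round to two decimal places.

Both satisfy E(R) = R_f + β·MRP, so the slope of the SML is
MRP = (13.28% − 4.92%) / (1.99 − 0.36) = 8.36% / 1.63 = 5.1288%

5.13%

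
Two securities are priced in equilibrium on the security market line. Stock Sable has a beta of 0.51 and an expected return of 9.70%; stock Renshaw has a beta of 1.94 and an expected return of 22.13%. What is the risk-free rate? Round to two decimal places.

5.27%

Both satisfy E(R) = R_f + β·MRP, so the slope of the SML is
MRP = (22.13% − 9.70%) / (1.94 − 0.51) = 12.43% / 1.43 = 8.6923%
R_f = E(R_Sable) − β_Sable·MRP = 9.70% − 0.51 × 8.6923% = 5.2669%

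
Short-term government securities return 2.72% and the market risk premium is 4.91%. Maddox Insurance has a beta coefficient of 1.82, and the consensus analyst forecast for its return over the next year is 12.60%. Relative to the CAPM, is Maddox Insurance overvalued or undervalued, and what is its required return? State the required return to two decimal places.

Required return = R_f + β·MRP = 2.72% + 1.82 × 4.91% = 11.66%
Forecast 12.60% > required 11.66% → the stock plots above the SML → undervalued.

Undervalued; required return 11.66%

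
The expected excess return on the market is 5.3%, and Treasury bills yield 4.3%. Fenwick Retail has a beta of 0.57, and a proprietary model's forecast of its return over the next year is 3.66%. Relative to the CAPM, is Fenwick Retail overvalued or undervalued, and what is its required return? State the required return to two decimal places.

Required return = R_f + β·MRP = 4.3% + 0.57 × 5.3% = 7.32%
Forecast 3.66% < required 7.32% → the stock plots below the SML → overvalued.

Overvalued; required return 7.32%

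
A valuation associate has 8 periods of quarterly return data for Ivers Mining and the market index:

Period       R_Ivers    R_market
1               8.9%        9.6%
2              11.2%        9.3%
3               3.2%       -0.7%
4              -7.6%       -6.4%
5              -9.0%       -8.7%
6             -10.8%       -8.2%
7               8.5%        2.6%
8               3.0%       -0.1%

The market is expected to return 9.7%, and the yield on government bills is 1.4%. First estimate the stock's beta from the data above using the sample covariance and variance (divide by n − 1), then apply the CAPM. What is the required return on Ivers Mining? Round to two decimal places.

Mean R_i = (8.9 + 11.2 + 3.2 − 7.6 − 9.0 − 10.8 + 8.5 + 3.0) / 8 = 0.9250%
Mean R_m = (9.6 + 9.3 − 0.7 − 6.4 − 8.7 − 8.2 + 2.6 − 0.1) / 8 = -0.3250%
Σ(R_i − R̄_i)(R_m − R̄_m) = 427.0650  ⇒  Cov = 427.0650 / 7 = 61.0093
Σ(R_m − R̄_m)² = 368.9550  ⇒  Var(R_m) = 368.9550 / 7 = 52.7079
β = Cov / Var(R_m) = 61.0093 / 52.7079 = 1.1575
MRP = 9.7% − 1.4% = 8.30%
E(R) = R_f + β × MRP = 1.4% + 1.1575 × 8.3% = 11.01%

11.01%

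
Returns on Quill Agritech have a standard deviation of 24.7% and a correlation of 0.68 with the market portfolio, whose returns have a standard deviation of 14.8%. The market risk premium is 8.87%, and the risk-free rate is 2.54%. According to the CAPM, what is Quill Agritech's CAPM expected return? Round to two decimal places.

12.61%

β = ρ × σ_i / σ_m = 0.68 × 24.7% / 14.8% = 1.1349
E(R) = 2.54% + 1.1349 × 8.87% = 12.61%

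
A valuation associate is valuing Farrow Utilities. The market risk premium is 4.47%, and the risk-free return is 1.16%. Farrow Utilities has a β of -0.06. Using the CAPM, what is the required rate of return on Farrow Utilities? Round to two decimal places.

E(R) = R_f + β × MRP = 1.16% + -0.06 × 4.47% = 0.89%

0.89%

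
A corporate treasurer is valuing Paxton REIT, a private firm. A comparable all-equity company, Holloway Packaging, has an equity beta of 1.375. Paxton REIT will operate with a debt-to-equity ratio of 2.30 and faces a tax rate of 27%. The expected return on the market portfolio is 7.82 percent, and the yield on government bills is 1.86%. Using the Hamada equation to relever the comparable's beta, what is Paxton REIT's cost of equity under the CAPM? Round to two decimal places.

23.81%

β_L = β_U × [1 + (1 − t)(D/E)] = 1.375 × [1 + (1 − 0.27) × 2.30]
    = 1.375 × [1 + 0.73 × 2.30] = 1.375 × 2.6790 = 3.6836
MRP = 7.82% − 1.86% = 5.96%
E(R) = R_f + β_L × MRP = 1.86% + 3.6836 × 5.96% = 23.81%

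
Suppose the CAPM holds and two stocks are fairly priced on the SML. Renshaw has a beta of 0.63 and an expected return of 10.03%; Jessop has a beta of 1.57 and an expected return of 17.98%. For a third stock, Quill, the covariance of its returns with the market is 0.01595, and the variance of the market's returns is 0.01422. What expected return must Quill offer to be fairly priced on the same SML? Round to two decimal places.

MRP = (17.98% − 10.03%) / (1.57 − 0.63) = 8.4574%
R_f = 10.03% − 0.63 × 8.4574% = 4.7018%
β_Quill = Cov / Var(R_m) = 0.01595 / 0.01422 = 1.1217
E(R_Quill) = R_f + β × MRP = 4.7018% + 1.1217 × 8.4574% = 14.19%

14.19%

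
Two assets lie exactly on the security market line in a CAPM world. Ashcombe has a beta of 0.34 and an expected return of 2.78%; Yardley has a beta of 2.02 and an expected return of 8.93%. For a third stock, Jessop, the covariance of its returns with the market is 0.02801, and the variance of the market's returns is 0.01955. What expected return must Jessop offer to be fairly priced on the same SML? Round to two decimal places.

MRP = (8.93% − 2.78%) / (2.02 − 0.34) = 3.6607%
R_f = 2.78% − 0.34 × 3.6607% = 1.5354%
β_Jessop = Cov / Var(R_m) = 0.02801 / 0.01955 = 1.4327
E(R_Jessop) = R_f + β × MRP = 1.5354% + 1.4327 × 3.6607% = 6.78%

6.78%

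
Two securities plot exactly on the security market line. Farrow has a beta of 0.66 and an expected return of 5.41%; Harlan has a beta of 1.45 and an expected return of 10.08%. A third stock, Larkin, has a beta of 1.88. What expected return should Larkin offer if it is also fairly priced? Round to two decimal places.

12.62%

MRP (SML slope) = (10.08% − 5.41%) / (1.45 − 0.66) = 4.67% / 0.79 = 5.9114%
R_f (intercept) = 5.41% − 0.66 × 5.9114% = 1.5085%
E(R_Larkin) = R_f + β × MRP = 1.5085% + 1.88 × 5.9114% = 12.62%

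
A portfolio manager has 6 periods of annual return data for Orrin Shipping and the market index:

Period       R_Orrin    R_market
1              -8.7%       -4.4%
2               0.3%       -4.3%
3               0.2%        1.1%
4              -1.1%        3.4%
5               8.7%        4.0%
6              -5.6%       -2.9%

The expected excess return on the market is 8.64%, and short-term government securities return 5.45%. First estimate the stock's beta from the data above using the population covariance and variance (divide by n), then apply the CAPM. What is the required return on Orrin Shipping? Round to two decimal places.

15.02%

Mean R_i = (-8.7 + 0.3 + 0.2 − 1.1 + 8.7 − 5.6) / 6 = -1.0333%
Mean R_m = (-4.4 − 4.3 + 1.1 + 3.4 + 4.0 − 2.9) / 6 = -0.5167%
Σ(R_i − R̄_i)(R_m − R̄_m) = 81.3067  ⇒  Cov = 81.3067 / 6 = 13.5511
Σ(R_m − R̄_m)² = 73.4283  ⇒  Var(R_m) = 73.4283 / 6 = 12.2381
β = Cov / Var(R_m) = 13.5511 / 12.2381 = 1.1073
E(R) = R_f + β × MRP = 5.45% + 1.1073 × 8.64% = 15.02%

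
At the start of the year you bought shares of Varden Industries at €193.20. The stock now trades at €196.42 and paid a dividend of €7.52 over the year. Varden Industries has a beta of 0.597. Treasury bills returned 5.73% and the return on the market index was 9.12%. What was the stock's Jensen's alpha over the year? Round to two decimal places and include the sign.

-2.19%

Realised HPR = (P1 + D1 − P0) / P0 = (196.42 + 7.52 − 193.20) / 193.20 = 10.74 / 193.20 = 5.5590%
MRP = 9.12% − 5.73% = 3.39%
CAPM required = R_f + β·MRP = 5.73% + 0.597 × 3.39% = 7.75383%
α = realised − required = 5.5590% − 7.75383% = -2.19%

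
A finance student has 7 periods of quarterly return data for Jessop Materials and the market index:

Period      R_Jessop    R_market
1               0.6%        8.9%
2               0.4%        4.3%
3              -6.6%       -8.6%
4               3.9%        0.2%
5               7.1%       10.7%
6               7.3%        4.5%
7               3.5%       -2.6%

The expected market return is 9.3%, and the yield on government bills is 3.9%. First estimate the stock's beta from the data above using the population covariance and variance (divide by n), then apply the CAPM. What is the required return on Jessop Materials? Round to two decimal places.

Mean R_i = (0.6 + 0.4 − 6.6 + 3.9 + 7.1 + 7.3 + 3.5) / 7 = 2.3143%
Mean R_m = (8.9 + 4.3 − 8.6 + 0.2 + 10.7 + 4.5 − 2.6) / 7 = 2.4857%
Σ(R_i − R̄_i)(R_m − R̄_m) = 124.0514  ⇒  Cov = 124.0514 / 7 = 17.7216
Σ(R_m − R̄_m)² = 269.9486  ⇒  Var(R_m) = 269.9486 / 7 = 38.5641
β = Cov / Var(R_m) = 17.7216 / 38.5641 = 0.4595
MRP = 9.3% − 3.9% = 5.40%
E(R) = R_f + β × MRP = 3.9% + 0.4595 × 5.4% = 6.38%

6.38%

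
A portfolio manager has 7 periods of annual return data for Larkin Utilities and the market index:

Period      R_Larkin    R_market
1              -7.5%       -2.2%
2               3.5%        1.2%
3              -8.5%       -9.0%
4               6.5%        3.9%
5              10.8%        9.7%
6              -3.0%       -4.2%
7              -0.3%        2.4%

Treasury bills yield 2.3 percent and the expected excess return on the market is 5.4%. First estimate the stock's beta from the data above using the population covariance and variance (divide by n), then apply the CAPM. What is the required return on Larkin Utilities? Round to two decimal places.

Mean R_i = (-7.5 + 3.5 − 8.5 + 6.5 + 10.8 − 3.0 − 0.3) / 7 = 0.2143%
Mean R_m = (-2.2 + 1.2 − 9.0 + 3.9 + 9.7 − 4.2 + 2.4) / 7 = 0.2571%
Σ(R_i − R̄_i)(R_m − R̄_m) = 238.8043  ⇒  Cov = 238.8043 / 7 = 34.1149
Σ(R_m − R̄_m)² = 219.5171  ⇒  Var(R_m) = 219.5171 / 7 = 31.3596
β = Cov / Var(R_m) = 34.1149 / 31.3596 = 1.0879
E(R) = R_f + β × MRP = 2.3% + 1.0879 × 5.4% = 8.17%

8.17%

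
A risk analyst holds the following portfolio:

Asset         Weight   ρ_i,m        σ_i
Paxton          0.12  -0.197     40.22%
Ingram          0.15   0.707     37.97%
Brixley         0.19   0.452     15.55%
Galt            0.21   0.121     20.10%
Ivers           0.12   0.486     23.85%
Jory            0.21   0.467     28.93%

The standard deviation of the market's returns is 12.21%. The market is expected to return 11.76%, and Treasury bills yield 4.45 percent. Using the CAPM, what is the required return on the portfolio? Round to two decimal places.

9.93%

β_Paxton = -0.197 × 40.22% / 12.21% = -0.6489
β_Ingram = 0.707 × 37.97% / 12.21% = 2.1986
β_Brixley = 0.452 × 15.55% / 12.21% = 0.5756
β_Galt = 0.121 × 20.10% / 12.21% = 0.1992
β_Ivers = 0.486 × 23.85% / 12.21% = 0.9493
β_Jory = 0.467 × 28.93% / 12.21% = 1.1065
β_P = Σ w_i β_i = 0.12×-0.6489 + 0.15×2.1986 + 0.19×0.5756 + 0.21×0.1992 + 0.12×0.9493 + 0.21×1.1065 = 0.7494
MRP = 11.76% − 4.45% = 7.31%
E(R_P) = R_f + β_P × MRP = 4.45% + 0.7494 × 7.31% = 9.93%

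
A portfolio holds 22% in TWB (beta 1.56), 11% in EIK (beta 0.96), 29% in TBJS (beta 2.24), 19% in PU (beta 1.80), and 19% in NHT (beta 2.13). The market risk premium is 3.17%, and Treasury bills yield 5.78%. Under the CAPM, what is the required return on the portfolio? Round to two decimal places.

β_P = Σ w_i β_i = 0.22×1.56 + 0.11×0.96 + 0.29×2.24 + 0.19×1.80 + 0.19×2.13 = 1.8451
E(R_P) = R_f + β_P × MRP = 5.78% + 1.8451 × 3.17% = 11.63%

11.63%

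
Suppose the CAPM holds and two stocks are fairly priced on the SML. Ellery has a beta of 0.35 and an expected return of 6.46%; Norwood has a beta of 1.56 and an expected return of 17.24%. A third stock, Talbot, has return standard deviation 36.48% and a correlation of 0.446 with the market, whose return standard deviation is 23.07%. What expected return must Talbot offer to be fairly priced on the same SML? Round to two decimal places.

9.62%

MRP = (17.24% − 6.46%) / (1.56 − 0.35) = 8.9091%
R_f = 6.46% − 0.35 × 8.9091% = 3.3418%
β_Talbot = ρ·σ_i/σ_m = 0.446 × 36.48 / 23.07 = 0.7052
E(R_Talbot) = R_f + β × MRP = 3.3418% + 0.7052 × 8.9091% = 9.62%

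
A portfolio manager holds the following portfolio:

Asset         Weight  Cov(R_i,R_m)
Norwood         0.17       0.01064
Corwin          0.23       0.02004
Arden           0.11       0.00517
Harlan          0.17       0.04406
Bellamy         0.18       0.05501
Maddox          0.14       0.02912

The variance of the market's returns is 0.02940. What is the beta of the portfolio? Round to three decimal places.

β_Norwood = 0.01064 / 0.02940 = 0.3619
β_Corwin = 0.02004 / 0.02940 = 0.6816
β_Arden = 0.00517 / 0.02940 = 0.1759
β_Harlan = 0.04406 / 0.02940 = 1.4986
β_Bellamy = 0.05501 / 0.02940 = 1.8711
β_Maddox = 0.02912 / 0.02940 = 0.9905
β_P = Σ w_i β_i = 0.17×0.3619 + 0.23×0.6816 + 0.11×0.1759 + 0.17×1.4986 + 0.18×1.8711 + 0.14×0.9905 = 0.9679

0.968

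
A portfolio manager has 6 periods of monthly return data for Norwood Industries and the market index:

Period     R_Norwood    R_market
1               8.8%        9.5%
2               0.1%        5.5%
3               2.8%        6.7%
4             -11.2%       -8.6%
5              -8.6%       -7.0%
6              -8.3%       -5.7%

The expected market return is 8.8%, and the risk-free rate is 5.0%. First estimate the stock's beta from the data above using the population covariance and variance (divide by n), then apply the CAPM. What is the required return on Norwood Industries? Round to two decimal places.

Mean R_i = (8.8 + 0.1 + 2.8 − 11.2 − 8.6 − 8.3) / 6 = -2.7333%
Mean R_m = (9.5 + 5.5 + 6.7 − 8.6 − 7.0 − 5.7) / 6 = 0.0667%
Σ(R_i − R̄_i)(R_m − R̄_m) = 307.8333  ⇒  Cov = 307.8333 / 6 = 51.3056
Σ(R_m − R̄_m)² = 320.8133  ⇒  Var(R_m) = 320.8133 / 6 = 53.4689
β = Cov / Var(R_m) = 51.3056 / 53.4689 = 0.9595
MRP = 8.8% − 5.0% = 3.80%
E(R) = R_f + β × MRP = 5.0% + 0.9595 × 3.8% = 8.65%

8.65%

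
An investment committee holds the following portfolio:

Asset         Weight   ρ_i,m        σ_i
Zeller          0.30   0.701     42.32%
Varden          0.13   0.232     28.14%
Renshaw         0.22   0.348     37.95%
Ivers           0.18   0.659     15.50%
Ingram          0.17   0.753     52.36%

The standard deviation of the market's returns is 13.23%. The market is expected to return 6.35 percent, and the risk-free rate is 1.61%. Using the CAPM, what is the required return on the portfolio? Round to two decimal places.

9.20%

β_Zeller = 0.701 × 42.32% / 13.23% = 2.2424
β_Varden = 0.232 × 28.14% / 13.23% = 0.4935
β_Renshaw = 0.348 × 37.95% / 13.23% = 0.9982
β_Ivers = 0.659 × 15.50% / 13.23% = 0.7721
β_Ingram = 0.753 × 52.36% / 13.23% = 2.9801
β_P = Σ w_i β_i = 0.30×2.2424 + 0.13×0.4935 + 0.22×0.9982 + 0.18×0.7721 + 0.17×2.9801 = 1.6021
MRP = 6.35% − 1.61% = 4.74%
E(R_P) = R_f + β_P × MRP = 1.61% + 1.6021 × 4.74% = 9.20%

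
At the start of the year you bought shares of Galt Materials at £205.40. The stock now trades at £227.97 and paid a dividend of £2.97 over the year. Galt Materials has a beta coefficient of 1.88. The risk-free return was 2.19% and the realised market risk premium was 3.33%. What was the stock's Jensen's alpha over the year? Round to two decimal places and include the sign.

+3.98%

Realised HPR = (P1 + D1 − P0) / P0 = (227.97 + 2.97 − 205.40) / 205.40 = 25.54 / 205.40 = 12.4343%
CAPM required = R_f + β·MRP = 2.19% + 1.88 × 3.33% = 8.4504%
α = realised − required = 12.4343% − 8.4504% = +3.98%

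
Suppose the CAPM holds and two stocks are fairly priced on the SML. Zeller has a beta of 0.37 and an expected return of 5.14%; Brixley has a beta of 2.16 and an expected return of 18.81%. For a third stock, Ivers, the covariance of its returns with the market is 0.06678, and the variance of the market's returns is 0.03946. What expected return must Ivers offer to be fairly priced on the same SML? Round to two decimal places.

MRP = (18.81% − 5.14%) / (2.16 − 0.37) = 7.6369%
R_f = 5.14% − 0.37 × 7.6369% = 2.3143%
β_Ivers = Cov / Var(R_m) = 0.06678 / 0.03946 = 1.6923
E(R_Ivers) = R_f + β × MRP = 2.3143% + 1.6923 × 7.6369% = 15.24%

15.24%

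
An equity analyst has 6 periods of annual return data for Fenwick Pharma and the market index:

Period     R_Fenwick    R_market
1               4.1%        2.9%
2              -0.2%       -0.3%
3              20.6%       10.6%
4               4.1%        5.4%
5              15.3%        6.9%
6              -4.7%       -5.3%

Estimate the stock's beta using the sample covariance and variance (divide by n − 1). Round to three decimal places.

Mean R_i = (4.1 − 0.2 + 20.6 + 4.1 + 15.3 − 4.7) / 6 = 6.5333%
Mean R_m = (2.9 − 0.3 + 10.6 + 5.4 + 6.9 − 5.3) / 6 = 3.3667%
Σ(R_i − R̄_i)(R_m − R̄_m) = 250.9567  ⇒  Cov = 250.9567 / 5 = 50.1913
Σ(R_m − R̄_m)² = 157.7133  ⇒  Var(R_m) = 157.7133 / 5 = 31.5427
β = Cov / Var(R_m) = 50.1913 / 31.5427 = 1.5912

1.591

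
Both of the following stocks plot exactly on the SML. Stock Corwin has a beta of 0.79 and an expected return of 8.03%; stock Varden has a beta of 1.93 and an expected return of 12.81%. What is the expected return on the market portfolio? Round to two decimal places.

Both satisfy E(R) = R_f + β·MRP, so the slope of the SML is
MRP = (12.81% − 8.03%) / (1.93 − 0.79) = 4.78% / 1.14 = 4.1930%
R_f = E(R_Corwin) − β_Corwin·MRP = 8.03% − 0.79 × 4.1930% = 4.7175%
E(R_m) = R_f + MRP = 4.7175% + 4.1930% = 8.91%

8.91%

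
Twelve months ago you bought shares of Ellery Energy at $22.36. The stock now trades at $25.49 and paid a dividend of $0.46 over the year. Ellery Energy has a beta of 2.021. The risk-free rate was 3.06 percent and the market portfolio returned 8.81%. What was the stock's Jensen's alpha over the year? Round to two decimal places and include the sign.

Realised HPR = (P1 + D1 − P0) / P0 = (25.49 + 0.46 − 22.36) / 22.36 = 3.59 / 22.36 = 16.0555%
MRP = 8.81% − 3.06% = 5.75%
CAPM required = R_f + β·MRP = 3.06% + 2.021 × 5.75% = 14.68075%
α = realised − required = 16.0555% − 14.68075% = +1.37%

+1.37%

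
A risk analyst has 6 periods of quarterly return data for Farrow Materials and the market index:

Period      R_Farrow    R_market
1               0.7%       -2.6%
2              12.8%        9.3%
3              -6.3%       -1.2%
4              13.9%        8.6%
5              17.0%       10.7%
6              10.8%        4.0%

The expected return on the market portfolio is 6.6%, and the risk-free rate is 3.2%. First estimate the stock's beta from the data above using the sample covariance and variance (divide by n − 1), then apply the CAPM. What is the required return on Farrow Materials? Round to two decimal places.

Mean R_i = (0.7 + 12.8 − 6.3 + 13.9 + 17.0 + 10.8) / 6 = 8.1500%
Mean R_m = (-2.6 + 9.3 − 1.2 + 8.6 + 10.7 + 4.0) / 6 = 4.8000%
Σ(R_i − R̄_i)(R_m − R̄_m) = 234.7000  ⇒  Cov = 234.7000 / 5 = 46.9400
Σ(R_m − R̄_m)² = 160.9000  ⇒  Var(R_m) = 160.9000 / 5 = 32.1800
β = Cov / Var(R_m) = 46.9400 / 32.1800 = 1.4587
MRP = 6.6% − 3.2% = 3.40%
E(R) = R_f + β × MRP = 3.2% + 1.4587 × 3.4% = 8.16%

8.16%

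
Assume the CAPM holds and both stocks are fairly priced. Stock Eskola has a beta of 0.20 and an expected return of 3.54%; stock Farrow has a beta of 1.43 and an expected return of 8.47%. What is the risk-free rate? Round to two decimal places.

Both satisfy E(R) = R_f + β·MRP, so the slope of the SML is
MRP = (8.47% − 3.54%) / (1.43 − 0.20) = 4.93% / 1.23 = 4.0081%
R_f = E(R_Eskola) − β_Eskola·MRP = 3.54% − 0.20 × 4.0081% = 2.7384%

2.74%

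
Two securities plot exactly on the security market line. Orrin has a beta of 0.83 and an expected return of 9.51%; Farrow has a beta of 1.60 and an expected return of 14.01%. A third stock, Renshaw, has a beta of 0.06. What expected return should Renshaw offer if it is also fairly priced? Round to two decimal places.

MRP (SML slope) = (14.01% − 9.51%) / (1.60 − 0.83) = 4.50% / 0.77 = 5.8442%
R_f (intercept) = 9.51% − 0.83 × 5.8442% = 4.6593%
E(R_Renshaw) = R_f + β × MRP = 4.6593% + 0.06 × 5.8442% = 5.01%

5.01%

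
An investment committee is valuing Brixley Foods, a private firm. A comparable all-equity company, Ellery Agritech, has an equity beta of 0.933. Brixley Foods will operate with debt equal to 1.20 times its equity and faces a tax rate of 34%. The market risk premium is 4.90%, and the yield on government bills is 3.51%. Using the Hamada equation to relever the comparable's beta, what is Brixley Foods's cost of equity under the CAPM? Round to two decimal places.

β_L = β_U × [1 + (1 − t)(D/E)] = 0.933 × [1 + (1 − 0.34) × 1.20]
    = 0.933 × [1 + 0.66 × 1.20] = 0.933 × 1.7920 = 1.6719
E(R) = R_f + β_L × MRP = 3.51% + 1.6719 × 4.90% = 11.70%

11.70%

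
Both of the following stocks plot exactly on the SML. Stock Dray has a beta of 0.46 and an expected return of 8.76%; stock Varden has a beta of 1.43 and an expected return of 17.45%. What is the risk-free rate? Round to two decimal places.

4.64%

Both satisfy E(R) = R_f + β·MRP, so the slope of the SML is
MRP = (17.45% − 8.76%) / (1.43 − 0.46) = 8.69% / 0.97 = 8.9588%
R_f = E(R_Dray) − β_Dray·MRP = 8.76% − 0.46 × 8.9588% = 4.6390%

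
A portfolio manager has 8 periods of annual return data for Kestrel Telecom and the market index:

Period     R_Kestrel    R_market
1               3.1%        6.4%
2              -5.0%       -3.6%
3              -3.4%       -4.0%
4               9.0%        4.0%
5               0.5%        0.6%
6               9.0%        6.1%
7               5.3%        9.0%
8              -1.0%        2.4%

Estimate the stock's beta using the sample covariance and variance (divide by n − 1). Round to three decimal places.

Mean R_i = (3.1 − 5.0 − 3.4 + 9.0 + 0.5 + 9.0 + 5.3 − 1.0) / 8 = 2.1875%
Mean R_m = (6.4 − 3.6 − 4.0 + 4.0 + 0.6 + 6.1 + 9.0 + 2.4) / 8 = 2.6125%
Σ(R_i − R̄_i)(R_m − R̄_m) = 142.2213  ⇒  Cov = 142.2213 / 7 = 20.3173
Σ(R_m − R̄_m)² = 155.6488  ⇒  Var(R_m) = 155.6488 / 7 = 22.2355
β = Cov / Var(R_m) = 20.3173 / 22.2355 = 0.9137

0.914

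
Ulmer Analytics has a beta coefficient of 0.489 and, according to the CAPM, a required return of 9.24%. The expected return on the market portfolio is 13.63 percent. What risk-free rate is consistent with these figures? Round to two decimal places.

E(R) = R_f + β(E(R_m) − R_f) = R_f(1 − β) + β·E(R_m)
9.24% = R_f × (1 − 0.489) + 0.489 × 13.63%
9.24% = R_f × 0.511 + 6.66507%
R_f = (9.24% − 6.66507%) / 0.511 = 5.04%

5.04%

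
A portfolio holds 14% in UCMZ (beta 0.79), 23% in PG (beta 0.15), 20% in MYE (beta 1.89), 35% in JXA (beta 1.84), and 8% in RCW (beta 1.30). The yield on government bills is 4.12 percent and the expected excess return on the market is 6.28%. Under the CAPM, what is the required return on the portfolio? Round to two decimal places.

12.10%

β_P = Σ w_i β_i = 0.14×0.79 + 0.23×0.15 + 0.20×1.89 + 0.35×1.84 + 0.08×1.30 = 1.2711
E(R_P) = R_f + β_P × MRP = 4.12% + 1.2711 × 6.28% = 12.10%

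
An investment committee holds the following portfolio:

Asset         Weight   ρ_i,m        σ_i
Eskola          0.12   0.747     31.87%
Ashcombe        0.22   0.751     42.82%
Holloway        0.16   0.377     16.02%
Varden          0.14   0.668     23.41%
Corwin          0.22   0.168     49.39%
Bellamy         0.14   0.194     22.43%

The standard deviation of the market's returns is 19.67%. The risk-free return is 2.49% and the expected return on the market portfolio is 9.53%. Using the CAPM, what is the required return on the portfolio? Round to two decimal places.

8.05%

β_Eskola = 0.747 × 31.87% / 19.67% = 1.2103
β_Ashcombe = 0.751 × 42.82% / 19.67% = 1.6349
β_Holloway = 0.377 × 16.02% / 19.67% = 0.3070
β_Varden = 0.668 × 23.41% / 19.67% = 0.7950
β_Corwin = 0.168 × 49.39% / 19.67% = 0.4218
β_Bellamy = 0.194 × 22.43% / 19.67% = 0.2212
β_P = Σ w_i β_i = 0.12×1.2103 + 0.22×1.6349 + 0.16×0.3070 + 0.14×0.7950 + 0.22×0.4218 + 0.14×0.2212 = 0.7891
MRP = 9.53% − 2.49% = 7.04%
E(R_P) = R_f + β_P × MRP = 2.49% + 0.7891 × 7.04% = 8.05%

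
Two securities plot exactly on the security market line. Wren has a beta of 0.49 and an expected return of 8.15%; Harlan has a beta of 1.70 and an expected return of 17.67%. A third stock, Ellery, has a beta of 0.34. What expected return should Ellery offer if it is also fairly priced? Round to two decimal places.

6.97%

MRP (SML slope) = (17.67% − 8.15%) / (1.70 − 0.49) = 9.52% / 1.21 = 7.8678%
R_f (intercept) = 8.15% − 0.49 × 7.8678% = 4.2948%
E(R_Ellery) = R_f + β × MRP = 4.2948% + 0.34 × 7.8678% = 6.97%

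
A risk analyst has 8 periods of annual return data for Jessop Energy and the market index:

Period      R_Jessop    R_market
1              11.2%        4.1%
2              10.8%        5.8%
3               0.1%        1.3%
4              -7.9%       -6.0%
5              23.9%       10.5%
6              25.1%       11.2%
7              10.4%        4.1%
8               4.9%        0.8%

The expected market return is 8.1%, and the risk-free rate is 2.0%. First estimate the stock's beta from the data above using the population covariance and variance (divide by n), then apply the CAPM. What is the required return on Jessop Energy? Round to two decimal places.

Mean R_i = (11.2 + 10.8 + 0.1 − 7.9 + 23.9 + 25.1 + 10.4 + 4.9) / 8 = 9.8125%
Mean R_m = (4.1 + 5.8 + 1.3 − 6.0 + 10.5 + 11.2 + 4.1 + 0.8) / 8 = 3.9750%
Σ(R_i − R̄_i)(R_m − R̄_m) = 422.6825  ⇒  Cov = 422.6825 / 8 = 52.8353
Σ(R_m − R̄_m)² = 214.8750  ⇒  Var(R_m) = 214.8750 / 8 = 26.8594
β = Cov / Var(R_m) = 52.8353 / 26.8594 = 1.9671
MRP = 8.1% − 2.0% = 6.10%
E(R) = R_f + β × MRP = 2.0% + 1.9671 × 6.1% = 14.00%

14.00%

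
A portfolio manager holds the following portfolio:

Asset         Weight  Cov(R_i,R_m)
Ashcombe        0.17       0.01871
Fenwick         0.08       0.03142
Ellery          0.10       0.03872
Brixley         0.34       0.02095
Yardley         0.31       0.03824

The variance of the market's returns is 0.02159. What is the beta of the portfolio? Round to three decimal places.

β_Ashcombe = 0.01871 / 0.02159 = 0.8666
β_Fenwick = 0.03142 / 0.02159 = 1.4553
β_Ellery = 0.03872 / 0.02159 = 1.7934
β_Brixley = 0.02095 / 0.02159 = 0.9704
β_Yardley = 0.03824 / 0.02159 = 1.7712
β_P = Σ w_i β_i = 0.17×0.8666 + 0.08×1.4553 + 0.10×1.7934 + 0.34×0.9704 + 0.31×1.7712 = 1.3221

1.322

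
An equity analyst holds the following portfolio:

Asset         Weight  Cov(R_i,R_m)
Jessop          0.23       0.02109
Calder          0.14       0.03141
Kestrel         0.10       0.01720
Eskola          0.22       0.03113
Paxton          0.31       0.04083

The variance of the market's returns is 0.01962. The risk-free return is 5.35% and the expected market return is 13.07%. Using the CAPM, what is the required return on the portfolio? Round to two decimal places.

β_Jessop = 0.02109 / 0.01962 = 1.0749
β_Calder = 0.03141 / 0.01962 = 1.6009
β_Kestrel = 0.01720 / 0.01962 = 0.8767
β_Eskola = 0.03113 / 0.01962 = 1.5866
β_Paxton = 0.04083 / 0.01962 = 2.0810
β_P = Σ w_i β_i = 0.23×1.0749 + 0.14×1.6009 + 0.10×0.8767 + 0.22×1.5866 + 0.31×2.0810 = 1.5532
MRP = 13.07% − 5.35% = 7.72%
E(R_P) = R_f + β_P × MRP = 5.35% + 1.5532 × 7.72% = 17.34%

17.34%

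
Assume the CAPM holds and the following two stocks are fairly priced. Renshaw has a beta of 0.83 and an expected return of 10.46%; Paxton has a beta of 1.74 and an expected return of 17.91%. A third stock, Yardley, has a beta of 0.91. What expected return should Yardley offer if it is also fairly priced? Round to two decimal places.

11.11%

MRP (SML slope) = (17.91% − 10.46%) / (1.74 − 0.83) = 7.45% / 0.91 = 8.1868%
R_f (intercept) = 10.46% − 0.83 × 8.1868% = 3.6650%
E(R_Yardley) = R_f + β × MRP = 3.6650% + 0.91 × 8.1868% = 11.11%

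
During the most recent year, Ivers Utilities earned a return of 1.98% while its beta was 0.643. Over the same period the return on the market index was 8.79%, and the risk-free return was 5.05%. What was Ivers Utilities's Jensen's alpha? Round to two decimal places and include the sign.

Market excess return = 8.79% − 5.05% = 3.74%
CAPM benchmark = R_f + β(R_m − R_f) = 5.05% + 0.643 × 3.74% = 7.45482%
α = actual − benchmark = 1.98% − 7.45482% = -5.47%

-5.47%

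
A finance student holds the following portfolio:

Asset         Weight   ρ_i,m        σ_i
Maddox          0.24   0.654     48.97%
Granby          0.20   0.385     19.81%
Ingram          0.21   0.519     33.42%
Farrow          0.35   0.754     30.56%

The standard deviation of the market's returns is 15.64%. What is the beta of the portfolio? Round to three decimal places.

1.338

β_Maddox = 0.654 × 48.97% / 15.64% = 2.0477
β_Granby = 0.385 × 19.81% / 15.64% = 0.4877
β_Ingram = 0.519 × 33.42% / 15.64% = 1.1090
β_Farrow = 0.754 × 30.56% / 15.64% = 1.4733
β_P = Σ w_i β_i = 0.24×2.0477 + 0.20×0.4877 + 0.21×1.1090 + 0.35×1.4733 = 1.3375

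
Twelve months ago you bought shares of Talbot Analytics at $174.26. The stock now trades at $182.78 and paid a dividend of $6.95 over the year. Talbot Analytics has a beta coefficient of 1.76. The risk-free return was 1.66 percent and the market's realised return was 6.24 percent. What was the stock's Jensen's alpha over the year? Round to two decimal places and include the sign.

-0.84%

Realised HPR = (P1 + D1 − P0) / P0 = (182.78 + 6.95 − 174.26) / 174.26 = 15.47 / 174.26 = 8.8775%
MRP = 6.24% − 1.66% = 4.58%
CAPM required = R_f + β·MRP = 1.66% + 1.76 × 4.58% = 9.7208%
α = realised − required = 8.8775% − 9.7208% = -0.84%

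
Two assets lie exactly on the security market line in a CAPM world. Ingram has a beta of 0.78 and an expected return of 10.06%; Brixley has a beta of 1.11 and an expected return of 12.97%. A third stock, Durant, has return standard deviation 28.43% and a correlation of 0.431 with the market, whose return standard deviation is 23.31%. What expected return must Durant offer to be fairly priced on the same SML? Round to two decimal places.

MRP = (12.97% − 10.06%) / (1.11 − 0.78) = 8.8182%
R_f = 10.06% − 0.78 × 8.8182% = 3.1818%
β_Durant = ρ·σ_i/σ_m = 0.431 × 28.43 / 23.31 = 0.5257
E(R_Durant) = R_f + β × MRP = 3.1818% + 0.5257 × 8.8182% = 7.82%

7.82%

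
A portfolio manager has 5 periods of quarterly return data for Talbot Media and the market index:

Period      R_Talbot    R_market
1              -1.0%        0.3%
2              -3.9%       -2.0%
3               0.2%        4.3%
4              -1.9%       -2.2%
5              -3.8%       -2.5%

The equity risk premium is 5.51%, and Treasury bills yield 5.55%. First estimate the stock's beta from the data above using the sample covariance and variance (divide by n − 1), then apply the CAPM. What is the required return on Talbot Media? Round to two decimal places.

Mean R_i = (-1.0 − 3.9 + 0.2 − 1.9 − 3.8) / 5 = -2.0800%
Mean R_m = (0.3 − 2.0 + 4.3 − 2.2 − 2.5) / 5 = -0.4200%
Σ(R_i − R̄_i)(R_m − R̄_m) = 17.6720  ⇒  Cov = 17.6720 / 4 = 4.4180
Σ(R_m − R̄_m)² = 32.7880  ⇒  Var(R_m) = 32.7880 / 4 = 8.1970
β = Cov / Var(R_m) = 4.4180 / 8.1970 = 0.5390
E(R) = R_f + β × MRP = 5.55% + 0.5390 × 5.51% = 8.52%

8.52%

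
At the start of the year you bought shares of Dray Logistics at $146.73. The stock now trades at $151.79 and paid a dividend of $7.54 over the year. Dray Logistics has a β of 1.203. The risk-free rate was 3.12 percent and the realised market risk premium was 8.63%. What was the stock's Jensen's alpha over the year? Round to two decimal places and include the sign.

-4.91%

Realised HPR = (P1 + D1 − P0) / P0 = (151.79 + 7.54 − 146.73) / 146.73 = 12.60 / 146.73 = 8.5872%
CAPM required = R_f + β·MRP = 3.12% + 1.203 × 8.63% = 13.50189%
α = realised − required = 8.5872% − 13.50189% = -4.91%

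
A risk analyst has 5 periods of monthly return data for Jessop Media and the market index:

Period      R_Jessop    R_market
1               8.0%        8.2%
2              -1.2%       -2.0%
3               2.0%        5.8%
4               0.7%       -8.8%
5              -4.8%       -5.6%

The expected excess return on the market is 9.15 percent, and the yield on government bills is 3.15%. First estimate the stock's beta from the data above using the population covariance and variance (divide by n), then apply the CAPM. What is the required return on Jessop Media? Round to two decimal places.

Mean R_i = (8.0 − 1.2 + 2.0 + 0.7 − 4.8) / 5 = 0.9400%
Mean R_m = (8.2 − 2.0 + 5.8 − 8.8 − 5.6) / 5 = -0.4800%
Σ(R_i − R̄_i)(R_m − R̄_m) = 102.5760  ⇒  Cov = 102.5760 / 5 = 20.5152
Σ(R_m − R̄_m)² = 212.5280  ⇒  Var(R_m) = 212.5280 / 5 = 42.5056
β = Cov / Var(R_m) = 20.5152 / 42.5056 = 0.4826
E(R) = R_f + β × MRP = 3.15% + 0.4826 × 9.15% = 7.57%

7.57%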